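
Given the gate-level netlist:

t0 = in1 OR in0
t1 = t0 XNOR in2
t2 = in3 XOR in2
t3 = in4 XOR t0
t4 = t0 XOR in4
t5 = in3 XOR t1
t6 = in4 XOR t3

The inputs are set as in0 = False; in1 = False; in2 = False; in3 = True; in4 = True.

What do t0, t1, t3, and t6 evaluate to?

t0 = in1 OR in0 = False OR False = False
t1 = t0 XNOR in2 = False XNOR False = True
t3 = in4 XOR t0 = True XOR False = True
t6 = in4 XOR t3 = True XOR True = False

t0 = False; t1 = True; t3 = True; t6 = False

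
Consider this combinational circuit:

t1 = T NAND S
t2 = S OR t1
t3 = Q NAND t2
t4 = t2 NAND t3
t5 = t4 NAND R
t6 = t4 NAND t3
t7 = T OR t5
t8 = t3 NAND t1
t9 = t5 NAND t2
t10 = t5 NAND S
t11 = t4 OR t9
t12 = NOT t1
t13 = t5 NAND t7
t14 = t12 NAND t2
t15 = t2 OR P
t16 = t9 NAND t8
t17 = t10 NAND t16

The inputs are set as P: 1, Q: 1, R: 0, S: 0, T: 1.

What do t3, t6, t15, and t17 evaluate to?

t1 = T NAND S = 1 NAND 0 = 1
t2 = S OR t1 = 0 OR 1 = 1
t3 = Q NAND t2 = 1 NAND 1 = 0
t4 = t2 NAND t3 = 1 NAND 0 = 1
t5 = t4 NAND R = 1 NAND 0 = 1
t6 = t4 NAND t3 = 1 NAND 0 = 1
t8 = t3 NAND t1 = 0 NAND 1 = 1
t9 = t5 NAND t2 = 1 NAND 1 = 0
t10 = t5 NAND S = 1 NAND 0 = 1
t15 = t2 OR P = 1 OR 1 = 1
t16 = t9 NAND t8 = 0 NAND 1 = 1
t17 = t10 NAND t16 = 1 NAND 1 = 0

t3 = 0  t6 = 1  t15 = 1  t17 = 0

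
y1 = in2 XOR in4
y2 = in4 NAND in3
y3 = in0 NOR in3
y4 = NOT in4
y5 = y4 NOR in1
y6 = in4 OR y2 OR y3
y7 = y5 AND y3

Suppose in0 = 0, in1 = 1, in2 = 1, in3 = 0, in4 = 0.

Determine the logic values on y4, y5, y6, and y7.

y2 = in4 NAND in3 = 0 NAND 0 = 1
y3 = in0 NOR in3 = 0 NOR 0 = 1
y4 = NOT in4 = NOT 0 = 1
y5 = y4 NOR in1 = 1 NOR 1 = 0
y6 = in4 OR y2 OR y3 = 0 OR 1 OR 1 = 1
y7 = y5 AND y3 = 0 AND 1 = 0

y4 = 1  y5 = 0  y6 = 1  y7 = 0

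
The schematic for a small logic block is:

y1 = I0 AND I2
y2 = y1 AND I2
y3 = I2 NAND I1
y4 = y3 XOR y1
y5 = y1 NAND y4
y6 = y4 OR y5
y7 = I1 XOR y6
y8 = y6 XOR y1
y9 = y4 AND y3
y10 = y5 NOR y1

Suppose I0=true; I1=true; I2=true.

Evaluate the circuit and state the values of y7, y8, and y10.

y7 = false, y8 = false, y10 = false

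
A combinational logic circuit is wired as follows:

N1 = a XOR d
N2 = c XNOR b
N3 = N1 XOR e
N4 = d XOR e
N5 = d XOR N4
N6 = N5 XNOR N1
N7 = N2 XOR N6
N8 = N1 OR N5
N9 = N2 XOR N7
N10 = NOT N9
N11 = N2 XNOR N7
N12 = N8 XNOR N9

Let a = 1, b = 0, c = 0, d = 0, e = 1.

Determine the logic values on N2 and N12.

N1 = a XOR d = 1 XOR 0 = 1
N2 = c XNOR b = 0 XNOR 0 = 1
N4 = d XOR e = 0 XOR 1 = 1
N5 = d XOR N4 = 0 XOR 1 = 1
N6 = N5 XNOR N1 = 1 XNOR 1 = 1
N7 = N2 XOR N6 = 1 XOR 1 = 0
N8 = N1 OR N5 = 1 OR 1 = 1
N9 = N2 XOR N7 = 1 XOR 0 = 1
N12 = N8 XNOR N9 = 1 XNOR 1 = 1

N2 = 1, N12 = 1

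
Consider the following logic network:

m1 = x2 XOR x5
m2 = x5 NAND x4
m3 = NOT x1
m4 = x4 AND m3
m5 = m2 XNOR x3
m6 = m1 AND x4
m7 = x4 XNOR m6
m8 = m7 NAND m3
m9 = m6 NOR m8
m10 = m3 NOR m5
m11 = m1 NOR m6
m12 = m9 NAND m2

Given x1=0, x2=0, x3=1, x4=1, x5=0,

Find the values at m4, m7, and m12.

m4 = 1, m7 = 0, m12 = 1

m1 = x2 XOR x5 = 0 XOR 0 = 0
m2 = x5 NAND x4 = 0 NAND 1 = 1
m3 = NOT x1 = NOT 0 = 1
m4 = x4 AND m3 = 1 AND 1 = 1
m6 = m1 AND x4 = 0 AND 1 = 0
m7 = x4 XNOR m6 = 1 XNOR 0 = 0
m8 = m7 NAND m3 = 0 NAND 1 = 1
m9 = m6 NOR m8 = 0 NOR 1 = 0
m12 = m9 NAND m2 = 0 NAND 1 = 1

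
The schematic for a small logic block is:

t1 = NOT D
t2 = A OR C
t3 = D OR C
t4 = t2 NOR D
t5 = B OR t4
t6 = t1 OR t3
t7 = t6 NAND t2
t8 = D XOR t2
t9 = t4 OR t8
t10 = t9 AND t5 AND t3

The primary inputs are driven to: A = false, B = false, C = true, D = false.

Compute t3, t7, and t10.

t1 = NOT D = NOT false = true
t2 = A OR C = false OR true = true
t3 = D OR C = false OR true = true
t4 = t2 NOR D = true NOR false = false
t5 = B OR t4 = false OR false = false
t6 = t1 OR t3 = true OR true = true
t7 = t6 NAND t2 = true NAND true = false
t8 = D XOR t2 = false XOR true = true
t9 = t4 OR t8 = false OR true = true
t10 = t9 AND t5 AND t3 = true AND false AND true = false

t3 = true  t7 = false  t10 = false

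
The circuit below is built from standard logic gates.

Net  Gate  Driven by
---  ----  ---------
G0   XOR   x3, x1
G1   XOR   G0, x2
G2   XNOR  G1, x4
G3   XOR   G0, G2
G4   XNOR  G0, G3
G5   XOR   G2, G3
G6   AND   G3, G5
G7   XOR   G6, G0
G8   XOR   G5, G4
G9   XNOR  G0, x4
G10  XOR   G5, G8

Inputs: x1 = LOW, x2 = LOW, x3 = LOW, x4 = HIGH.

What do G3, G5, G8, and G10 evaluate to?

G0 = x3 XOR x1 = LOW XOR LOW = LOW
G1 = G0 XOR x2 = LOW XOR LOW = LOW
G2 = G1 XNOR x4 = LOW XNOR HIGH = LOW
G3 = G0 XOR G2 = LOW XOR LOW = LOW
G4 = G0 XNOR G3 = LOW XNOR LOW = HIGH
G5 = G2 XOR G3 = LOW XOR LOW = LOW
G8 = G5 XOR G4 = LOW XOR HIGH = HIGH
G10 = G5 XOR G8 = LOW XOR HIGH = HIGH

G3 = LOW, G5 = LOW, G8 = HIGH, G10 = HIGH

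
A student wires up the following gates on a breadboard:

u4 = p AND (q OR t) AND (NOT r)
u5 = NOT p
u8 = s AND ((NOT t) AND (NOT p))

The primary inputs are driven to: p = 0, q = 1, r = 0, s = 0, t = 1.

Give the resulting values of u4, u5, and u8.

u4 = 0 AND (1 OR 1) AND (NOT 0) = 0
u5 = NOT 0 = 1
u8 = 0 AND ((NOT 1) AND (NOT 0)) = 0

u4 = 0  u5 = 1  u8 = 0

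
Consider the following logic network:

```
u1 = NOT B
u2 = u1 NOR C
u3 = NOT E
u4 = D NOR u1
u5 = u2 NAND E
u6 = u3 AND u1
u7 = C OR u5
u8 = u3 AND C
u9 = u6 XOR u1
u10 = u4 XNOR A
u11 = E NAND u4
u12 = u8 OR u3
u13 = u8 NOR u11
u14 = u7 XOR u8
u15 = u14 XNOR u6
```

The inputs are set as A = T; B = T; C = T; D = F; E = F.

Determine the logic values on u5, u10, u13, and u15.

u5 = T; u10 = T; u13 = F; u15 = T

u1 = NOT B = NOT T = F
u2 = u1 NOR C = F NOR T = F
u3 = NOT E = NOT F = T
u4 = D NOR u1 = F NOR F = T
u5 = u2 NAND E = F NAND F = T
u6 = u3 AND u1 = T AND F = F
u7 = C OR u5 = T OR T = T
u8 = u3 AND C = T AND T = T
u10 = u4 XNOR A = T XNOR T = T
u11 = E NAND u4 = F NAND T = T
u13 = u8 NOR u11 = T NOR T = F
u14 = u7 XOR u8 = T XOR T = F
u15 = u14 XNOR u6 = F XNOR F = T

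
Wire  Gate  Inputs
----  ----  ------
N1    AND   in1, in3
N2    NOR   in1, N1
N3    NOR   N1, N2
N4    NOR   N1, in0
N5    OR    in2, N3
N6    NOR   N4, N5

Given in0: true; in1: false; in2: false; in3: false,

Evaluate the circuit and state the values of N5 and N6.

N5 = false; N6 = true

N1 = in1 AND in3 = false AND false = false
N2 = in1 NOR N1 = false NOR false = true
N3 = N1 NOR N2 = false NOR true = false
N4 = N1 NOR in0 = false NOR true = false
N5 = in2 OR N3 = false OR false = false
N6 = N4 NOR N5 = false NOR false = true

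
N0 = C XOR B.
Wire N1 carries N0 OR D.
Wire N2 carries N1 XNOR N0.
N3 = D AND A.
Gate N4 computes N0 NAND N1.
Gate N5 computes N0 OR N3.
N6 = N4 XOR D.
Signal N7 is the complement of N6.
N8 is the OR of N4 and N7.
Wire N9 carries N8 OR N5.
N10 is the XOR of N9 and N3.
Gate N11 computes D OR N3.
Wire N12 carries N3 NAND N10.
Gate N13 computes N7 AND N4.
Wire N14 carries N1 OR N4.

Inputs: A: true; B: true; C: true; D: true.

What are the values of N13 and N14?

N13 = true; N14 = true

N0 = C XOR B = true XOR true = false
N1 = N0 OR D = false OR true = true
N4 = N0 NAND N1 = false NAND true = true
N6 = N4 XOR D = true XOR true = false
N7 = NOT N6 = NOT false = true
N13 = N7 AND N4 = true AND true = true
N14 = N1 OR N4 = true OR true = true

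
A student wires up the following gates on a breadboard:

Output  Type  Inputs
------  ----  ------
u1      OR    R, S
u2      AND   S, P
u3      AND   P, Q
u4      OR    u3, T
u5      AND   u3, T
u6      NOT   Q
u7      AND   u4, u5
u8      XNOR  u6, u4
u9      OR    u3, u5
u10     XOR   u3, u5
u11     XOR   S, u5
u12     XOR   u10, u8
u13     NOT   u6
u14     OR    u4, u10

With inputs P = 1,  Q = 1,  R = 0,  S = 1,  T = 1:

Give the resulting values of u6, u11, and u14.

u3 = P AND Q = 1 AND 1 = 1
u4 = u3 OR T = 1 OR 1 = 1
u5 = u3 AND T = 1 AND 1 = 1
u6 = NOT Q = NOT 1 = 0
u10 = u3 XOR u5 = 1 XOR 1 = 0
u11 = S XOR u5 = 1 XOR 1 = 0
u14 = u4 OR u10 = 1 OR 0 = 1

u6 = 0; u11 = 0; u14 = 1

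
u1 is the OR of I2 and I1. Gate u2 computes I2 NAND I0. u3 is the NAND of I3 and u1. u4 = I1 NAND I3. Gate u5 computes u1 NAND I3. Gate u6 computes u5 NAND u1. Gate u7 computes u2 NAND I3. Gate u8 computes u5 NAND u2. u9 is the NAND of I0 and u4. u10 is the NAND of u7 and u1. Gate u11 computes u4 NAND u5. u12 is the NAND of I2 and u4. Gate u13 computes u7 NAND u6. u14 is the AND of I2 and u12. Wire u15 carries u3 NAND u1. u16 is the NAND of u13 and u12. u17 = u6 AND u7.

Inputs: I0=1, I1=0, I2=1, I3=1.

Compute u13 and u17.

u13 = 0, u17 = 1

u1 = I2 OR I1 = 1 OR 0 = 1
u2 = I2 NAND I0 = 1 NAND 1 = 0
u5 = u1 NAND I3 = 1 NAND 1 = 0
u6 = u5 NAND u1 = 0 NAND 1 = 1
u7 = u2 NAND I3 = 0 NAND 1 = 1
u13 = u7 NAND u6 = 1 NAND 1 = 0
u17 = u6 AND u7 = 1 AND 1 = 1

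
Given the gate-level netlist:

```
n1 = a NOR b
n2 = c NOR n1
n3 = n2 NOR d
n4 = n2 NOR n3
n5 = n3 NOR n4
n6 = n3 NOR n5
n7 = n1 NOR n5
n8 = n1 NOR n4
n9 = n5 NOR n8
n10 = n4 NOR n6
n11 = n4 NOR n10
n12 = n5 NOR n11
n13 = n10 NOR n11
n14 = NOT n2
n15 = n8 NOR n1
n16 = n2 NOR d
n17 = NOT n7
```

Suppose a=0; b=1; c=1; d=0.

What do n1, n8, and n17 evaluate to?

n1 = 0, n8 = 1, n17 = 0

n1 = a NOR b = 0 NOR 1 = 0
n2 = c NOR n1 = 1 NOR 0 = 0
n3 = n2 NOR d = 0 NOR 0 = 1
n4 = n2 NOR n3 = 0 NOR 1 = 0
n5 = n3 NOR n4 = 1 NOR 0 = 0
n7 = n1 NOR n5 = 0 NOR 0 = 1
n8 = n1 NOR n4 = 0 NOR 0 = 1
n17 = NOT n7 = NOT 1 = 0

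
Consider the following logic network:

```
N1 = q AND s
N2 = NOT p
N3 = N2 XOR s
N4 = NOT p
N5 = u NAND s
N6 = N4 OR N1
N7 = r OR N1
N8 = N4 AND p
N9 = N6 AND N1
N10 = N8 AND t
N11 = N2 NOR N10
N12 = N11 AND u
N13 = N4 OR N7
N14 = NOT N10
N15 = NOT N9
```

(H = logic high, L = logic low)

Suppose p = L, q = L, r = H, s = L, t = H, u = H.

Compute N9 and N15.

N9 = L, N15 = H

N1 = q AND s = L AND L = L
N4 = NOT p = NOT L = H
N6 = N4 OR N1 = H OR L = H
N9 = N6 AND N1 = H AND L = L
N15 = NOT N9 = NOT L = H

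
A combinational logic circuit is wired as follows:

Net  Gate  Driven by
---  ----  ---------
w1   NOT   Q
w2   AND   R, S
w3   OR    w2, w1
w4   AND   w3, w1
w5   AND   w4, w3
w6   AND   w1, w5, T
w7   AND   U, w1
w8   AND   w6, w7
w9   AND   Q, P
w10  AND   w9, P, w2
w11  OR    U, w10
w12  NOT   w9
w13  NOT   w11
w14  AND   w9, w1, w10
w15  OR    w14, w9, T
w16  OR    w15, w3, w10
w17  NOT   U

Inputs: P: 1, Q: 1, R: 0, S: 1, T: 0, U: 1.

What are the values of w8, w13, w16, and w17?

w1 = NOT Q = NOT 1 = 0
w2 = R AND S = 0 AND 1 = 0
w3 = w2 OR w1 = 0 OR 0 = 0
w4 = w3 AND w1 = 0 AND 0 = 0
w5 = w4 AND w3 = 0 AND 0 = 0
w6 = w1 AND w5 AND T = 0 AND 0 AND 0 = 0
w7 = U AND w1 = 1 AND 0 = 0
w8 = w6 AND w7 = 0 AND 0 = 0
w9 = Q AND P = 1 AND 1 = 1
w10 = w9 AND P AND w2 = 1 AND 1 AND 0 = 0
w11 = U OR w10 = 1 OR 0 = 1
w13 = NOT w11 = NOT 1 = 0
w14 = w9 AND w1 AND w10 = 1 AND 0 AND 0 = 0
w15 = w14 OR w9 OR T = 0 OR 1 OR 0 = 1
w16 = w15 OR w3 OR w10 = 1 OR 0 OR 0 = 1
w17 = NOT U = NOT 1 = 0

w8 = 0; w13 = 0; w16 = 1; w17 = 0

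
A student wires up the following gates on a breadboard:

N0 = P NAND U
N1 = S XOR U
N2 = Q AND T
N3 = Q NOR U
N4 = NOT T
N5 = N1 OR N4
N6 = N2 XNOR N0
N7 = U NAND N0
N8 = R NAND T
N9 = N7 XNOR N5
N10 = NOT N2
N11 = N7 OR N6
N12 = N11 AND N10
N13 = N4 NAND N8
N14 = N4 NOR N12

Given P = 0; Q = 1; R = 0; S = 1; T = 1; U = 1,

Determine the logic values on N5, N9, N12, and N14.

N0 = P NAND U = 0 NAND 1 = 1
N1 = S XOR U = 1 XOR 1 = 0
N2 = Q AND T = 1 AND 1 = 1
N4 = NOT T = NOT 1 = 0
N5 = N1 OR N4 = 0 OR 0 = 0
N6 = N2 XNOR N0 = 1 XNOR 1 = 1
N7 = U NAND N0 = 1 NAND 1 = 0
N9 = N7 XNOR N5 = 0 XNOR 0 = 1
N10 = NOT N2 = NOT 1 = 0
N11 = N7 OR N6 = 0 OR 1 = 1
N12 = N11 AND N10 = 1 AND 0 = 0
N14 = N4 NOR N12 = 0 NOR 0 = 1

N5 = 0; N9 = 1; N12 = 0; N14 = 1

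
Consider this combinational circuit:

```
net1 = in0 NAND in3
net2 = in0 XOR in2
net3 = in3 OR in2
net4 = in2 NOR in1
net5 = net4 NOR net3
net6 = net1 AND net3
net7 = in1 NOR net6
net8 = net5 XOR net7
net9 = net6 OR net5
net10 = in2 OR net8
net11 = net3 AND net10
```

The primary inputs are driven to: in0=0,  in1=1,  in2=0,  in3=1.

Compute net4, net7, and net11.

net1 = in0 NAND in3 = 0 NAND 1 = 1
net3 = in3 OR in2 = 1 OR 0 = 1
net4 = in2 NOR in1 = 0 NOR 1 = 0
net5 = net4 NOR net3 = 0 NOR 1 = 0
net6 = net1 AND net3 = 1 AND 1 = 1
net7 = in1 NOR net6 = 1 NOR 1 = 0
net8 = net5 XOR net7 = 0 XOR 0 = 0
net10 = in2 OR net8 = 0 OR 0 = 0
net11 = net3 AND net10 = 1 AND 0 = 0

net4 = 0  net7 = 0  net11 = 0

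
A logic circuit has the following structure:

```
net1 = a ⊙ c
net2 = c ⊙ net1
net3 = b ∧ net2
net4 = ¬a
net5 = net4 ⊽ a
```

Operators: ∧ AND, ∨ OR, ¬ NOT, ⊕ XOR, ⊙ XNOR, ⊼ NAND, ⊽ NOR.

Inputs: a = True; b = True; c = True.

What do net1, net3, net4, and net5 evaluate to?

net1 = True, net3 = True, net4 = False, net5 = False

net1 = a XNOR c = True XNOR True = True
net2 = c XNOR net1 = True XNOR True = True
net3 = b AND net2 = True AND True = True
net4 = NOT a = NOT True = False
net5 = net4 NOR a = False NOR True = False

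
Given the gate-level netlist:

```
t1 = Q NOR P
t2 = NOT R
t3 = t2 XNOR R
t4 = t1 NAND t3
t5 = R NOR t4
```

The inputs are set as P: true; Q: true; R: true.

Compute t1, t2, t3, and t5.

t1 = false, t2 = false, t3 = false, t5 = false

t1 = Q NOR P = true NOR true = false
t2 = NOT R = NOT true = false
t3 = t2 XNOR R = false XNOR true = false
t4 = t1 NAND t3 = false NAND false = true
t5 = R NOR t4 = true NOR true = false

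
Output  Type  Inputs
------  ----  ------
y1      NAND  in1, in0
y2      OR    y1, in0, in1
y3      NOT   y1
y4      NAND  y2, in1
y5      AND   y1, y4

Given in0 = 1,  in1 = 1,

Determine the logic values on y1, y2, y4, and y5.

y1 = 0, y2 = 1, y4 = 0, y5 = 0

y1 = in1 NAND in0 = 1 NAND 1 = 0
y2 = y1 OR in0 OR in1 = 0 OR 1 OR 1 = 1
y4 = y2 NAND in1 = 1 NAND 1 = 0
y5 = y1 AND y4 = 0 AND 0 = 0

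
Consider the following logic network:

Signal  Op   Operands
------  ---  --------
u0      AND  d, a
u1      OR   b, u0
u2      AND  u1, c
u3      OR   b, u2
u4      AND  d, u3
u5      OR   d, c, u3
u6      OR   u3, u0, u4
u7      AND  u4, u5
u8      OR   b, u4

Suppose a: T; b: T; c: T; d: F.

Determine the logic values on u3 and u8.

u0 = d AND a = F AND T = F
u1 = b OR u0 = T OR F = T
u2 = u1 AND c = T AND T = T
u3 = b OR u2 = T OR T = T
u4 = d AND u3 = F AND T = F
u8 = b OR u4 = T OR F = T

u3 = T; u8 = T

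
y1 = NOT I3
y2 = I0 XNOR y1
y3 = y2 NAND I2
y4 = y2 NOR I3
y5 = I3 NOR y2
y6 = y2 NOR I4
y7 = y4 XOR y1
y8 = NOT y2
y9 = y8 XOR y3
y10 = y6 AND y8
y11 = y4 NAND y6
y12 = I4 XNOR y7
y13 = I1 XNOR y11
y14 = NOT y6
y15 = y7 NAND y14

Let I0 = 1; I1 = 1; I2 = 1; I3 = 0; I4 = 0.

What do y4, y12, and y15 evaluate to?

y1 = NOT I3 = NOT 0 = 1
y2 = I0 XNOR y1 = 1 XNOR 1 = 1
y4 = y2 NOR I3 = 1 NOR 0 = 0
y6 = y2 NOR I4 = 1 NOR 0 = 0
y7 = y4 XOR y1 = 0 XOR 1 = 1
y12 = I4 XNOR y7 = 0 XNOR 1 = 0
y14 = NOT y6 = NOT 0 = 1
y15 = y7 NAND y14 = 1 NAND 1 = 0

y4 = 0  y12 = 0  y15 = 0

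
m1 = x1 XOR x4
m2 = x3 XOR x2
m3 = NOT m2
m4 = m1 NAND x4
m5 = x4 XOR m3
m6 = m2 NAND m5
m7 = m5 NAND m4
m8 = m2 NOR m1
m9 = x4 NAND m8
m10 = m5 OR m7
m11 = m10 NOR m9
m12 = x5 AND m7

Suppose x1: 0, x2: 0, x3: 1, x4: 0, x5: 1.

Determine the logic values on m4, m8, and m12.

m4 = 1, m8 = 0, m12 = 1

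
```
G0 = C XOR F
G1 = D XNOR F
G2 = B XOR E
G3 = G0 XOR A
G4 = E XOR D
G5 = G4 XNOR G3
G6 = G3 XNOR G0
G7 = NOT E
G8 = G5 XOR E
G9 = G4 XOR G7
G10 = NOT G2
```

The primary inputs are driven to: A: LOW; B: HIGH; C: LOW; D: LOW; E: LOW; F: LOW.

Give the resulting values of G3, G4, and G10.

G3 = LOW, G4 = LOW, G10 = LOW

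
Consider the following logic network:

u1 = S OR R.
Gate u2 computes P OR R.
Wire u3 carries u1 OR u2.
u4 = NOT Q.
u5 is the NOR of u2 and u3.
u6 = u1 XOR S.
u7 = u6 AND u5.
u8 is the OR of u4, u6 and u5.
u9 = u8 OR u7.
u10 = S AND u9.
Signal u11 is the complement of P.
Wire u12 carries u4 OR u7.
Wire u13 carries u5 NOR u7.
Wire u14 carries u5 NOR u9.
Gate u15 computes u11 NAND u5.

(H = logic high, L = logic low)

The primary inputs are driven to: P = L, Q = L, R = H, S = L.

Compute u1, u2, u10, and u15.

u1 = H, u2 = H, u10 = L, u15 = H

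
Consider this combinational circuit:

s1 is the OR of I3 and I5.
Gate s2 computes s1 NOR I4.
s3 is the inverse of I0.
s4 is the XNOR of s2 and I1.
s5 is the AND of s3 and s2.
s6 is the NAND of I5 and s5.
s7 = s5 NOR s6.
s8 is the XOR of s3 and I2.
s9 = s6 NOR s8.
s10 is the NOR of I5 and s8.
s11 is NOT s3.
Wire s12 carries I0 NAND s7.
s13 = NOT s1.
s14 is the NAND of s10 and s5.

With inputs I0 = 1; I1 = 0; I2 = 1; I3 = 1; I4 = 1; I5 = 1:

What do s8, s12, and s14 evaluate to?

s8 = 1, s12 = 1, s14 = 1

s1 = I3 OR I5 = 1 OR 1 = 1
s2 = s1 NOR I4 = 1 NOR 1 = 0
s3 = NOT I0 = NOT 1 = 0
s5 = s3 AND s2 = 0 AND 0 = 0
s6 = I5 NAND s5 = 1 NAND 0 = 1
s7 = s5 NOR s6 = 0 NOR 1 = 0
s8 = s3 XOR I2 = 0 XOR 1 = 1
s10 = I5 NOR s8 = 1 NOR 1 = 0
s12 = I0 NAND s7 = 1 NAND 0 = 1
s14 = s10 NAND s5 = 0 NAND 0 = 1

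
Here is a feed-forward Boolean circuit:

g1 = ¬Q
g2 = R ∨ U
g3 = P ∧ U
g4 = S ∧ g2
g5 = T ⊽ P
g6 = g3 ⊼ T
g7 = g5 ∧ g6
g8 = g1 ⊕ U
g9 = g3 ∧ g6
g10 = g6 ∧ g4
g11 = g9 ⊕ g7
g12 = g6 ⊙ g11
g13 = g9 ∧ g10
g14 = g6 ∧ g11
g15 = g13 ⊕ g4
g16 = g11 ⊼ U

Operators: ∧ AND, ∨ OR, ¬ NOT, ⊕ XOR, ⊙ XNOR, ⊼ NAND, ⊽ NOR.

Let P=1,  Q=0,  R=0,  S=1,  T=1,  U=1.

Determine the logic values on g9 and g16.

g3 = P AND U = 1 AND 1 = 1
g5 = T NOR P = 1 NOR 1 = 0
g6 = g3 NAND T = 1 NAND 1 = 0
g7 = g5 AND g6 = 0 AND 0 = 0
g9 = g3 AND g6 = 1 AND 0 = 0
g11 = g9 XOR g7 = 0 XOR 0 = 0
g16 = g11 NAND U = 0 NAND 1 = 1

g9 = 0; g16 = 1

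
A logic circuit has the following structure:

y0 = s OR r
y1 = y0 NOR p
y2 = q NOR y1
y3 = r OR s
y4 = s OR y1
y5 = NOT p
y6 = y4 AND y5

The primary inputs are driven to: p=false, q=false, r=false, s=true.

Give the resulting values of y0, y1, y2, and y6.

y0 = s OR r = true OR false = true
y1 = y0 NOR p = true NOR false = false
y2 = q NOR y1 = false NOR false = true
y4 = s OR y1 = true OR false = true
y5 = NOT p = NOT false = true
y6 = y4 AND y5 = true AND true = true

y0 = true, y1 = false, y2 = true, y6 = true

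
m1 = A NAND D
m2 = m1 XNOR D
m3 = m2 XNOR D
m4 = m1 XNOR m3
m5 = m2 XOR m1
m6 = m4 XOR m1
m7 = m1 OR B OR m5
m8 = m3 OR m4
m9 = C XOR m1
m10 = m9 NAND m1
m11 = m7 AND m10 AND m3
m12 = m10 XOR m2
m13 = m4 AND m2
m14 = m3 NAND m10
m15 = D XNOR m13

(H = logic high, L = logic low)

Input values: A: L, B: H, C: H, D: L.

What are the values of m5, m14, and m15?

m5 = H; m14 = L; m15 = H

m1 = A NAND D = L NAND L = H
m2 = m1 XNOR D = H XNOR L = L
m3 = m2 XNOR D = L XNOR L = H
m4 = m1 XNOR m3 = H XNOR H = H
m5 = m2 XOR m1 = L XOR H = H
m9 = C XOR m1 = H XOR H = L
m10 = m9 NAND m1 = L NAND H = H
m13 = m4 AND m2 = H AND L = L
m14 = m3 NAND m10 = H NAND H = L
m15 = D XNOR m13 = L XNOR L = H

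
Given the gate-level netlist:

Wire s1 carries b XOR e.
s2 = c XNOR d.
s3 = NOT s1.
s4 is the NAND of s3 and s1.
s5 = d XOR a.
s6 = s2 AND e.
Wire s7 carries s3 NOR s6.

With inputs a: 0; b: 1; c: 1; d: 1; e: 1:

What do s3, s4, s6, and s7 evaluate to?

s3 = 1, s4 = 1, s6 = 1, s7 = 0

s1 = b XOR e = 1 XOR 1 = 0
s2 = c XNOR d = 1 XNOR 1 = 1
s3 = NOT s1 = NOT 0 = 1
s4 = s3 NAND s1 = 1 NAND 0 = 1
s6 = s2 AND e = 1 AND 1 = 1
s7 = s3 NOR s6 = 1 NOR 1 = 0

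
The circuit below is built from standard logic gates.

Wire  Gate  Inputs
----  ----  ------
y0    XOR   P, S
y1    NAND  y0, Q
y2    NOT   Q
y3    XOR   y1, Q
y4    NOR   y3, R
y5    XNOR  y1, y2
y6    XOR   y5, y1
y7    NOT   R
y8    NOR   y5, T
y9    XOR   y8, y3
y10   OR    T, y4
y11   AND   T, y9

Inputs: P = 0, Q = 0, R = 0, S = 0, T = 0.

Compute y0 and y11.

y0 = P XOR S = 0 XOR 0 = 0
y1 = y0 NAND Q = 0 NAND 0 = 1
y2 = NOT Q = NOT 0 = 1
y3 = y1 XOR Q = 1 XOR 0 = 1
y5 = y1 XNOR y2 = 1 XNOR 1 = 1
y8 = y5 NOR T = 1 NOR 0 = 0
y9 = y8 XOR y3 = 0 XOR 1 = 1
y11 = T AND y9 = 0 AND 1 = 0

y0 = 0; y11 = 0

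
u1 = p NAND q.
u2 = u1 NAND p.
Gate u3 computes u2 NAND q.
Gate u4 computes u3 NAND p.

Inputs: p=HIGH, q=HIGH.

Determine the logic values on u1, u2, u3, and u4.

u1 = LOW, u2 = HIGH, u3 = LOW, u4 = HIGH

u1 = p NAND q = HIGH NAND HIGH = LOW
u2 = u1 NAND p = LOW NAND HIGH = HIGH
u3 = u2 NAND q = HIGH NAND HIGH = LOW
u4 = u3 NAND p = LOW NAND HIGH = HIGH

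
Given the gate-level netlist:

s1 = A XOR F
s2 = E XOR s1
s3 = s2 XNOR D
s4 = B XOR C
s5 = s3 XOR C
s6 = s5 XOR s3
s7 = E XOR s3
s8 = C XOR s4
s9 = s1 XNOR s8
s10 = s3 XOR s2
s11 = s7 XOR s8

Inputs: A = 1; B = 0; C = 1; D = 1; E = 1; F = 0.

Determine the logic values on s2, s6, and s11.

s1 = A XOR F = 1 XOR 0 = 1
s2 = E XOR s1 = 1 XOR 1 = 0
s3 = s2 XNOR D = 0 XNOR 1 = 0
s4 = B XOR C = 0 XOR 1 = 1
s5 = s3 XOR C = 0 XOR 1 = 1
s6 = s5 XOR s3 = 1 XOR 0 = 1
s7 = E XOR s3 = 1 XOR 0 = 1
s8 = C XOR s4 = 1 XOR 1 = 0
s11 = s7 XOR s8 = 1 XOR 0 = 1

s2 = 0; s6 = 1; s11 = 1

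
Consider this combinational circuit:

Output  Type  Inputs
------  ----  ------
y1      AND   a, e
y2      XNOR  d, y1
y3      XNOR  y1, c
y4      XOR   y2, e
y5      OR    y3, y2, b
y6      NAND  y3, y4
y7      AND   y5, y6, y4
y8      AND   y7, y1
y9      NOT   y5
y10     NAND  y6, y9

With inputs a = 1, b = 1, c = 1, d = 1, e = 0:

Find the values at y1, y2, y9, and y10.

y1 = 0, y2 = 0, y9 = 0, y10 = 1

y1 = a AND e = 1 AND 0 = 0
y2 = d XNOR y1 = 1 XNOR 0 = 0
y3 = y1 XNOR c = 0 XNOR 1 = 0
y4 = y2 XOR e = 0 XOR 0 = 0
y5 = y3 OR y2 OR b = 0 OR 0 OR 1 = 1
y6 = y3 NAND y4 = 0 NAND 0 = 1
y9 = NOT y5 = NOT 1 = 0
y10 = y6 NAND y9 = 1 NAND 0 = 1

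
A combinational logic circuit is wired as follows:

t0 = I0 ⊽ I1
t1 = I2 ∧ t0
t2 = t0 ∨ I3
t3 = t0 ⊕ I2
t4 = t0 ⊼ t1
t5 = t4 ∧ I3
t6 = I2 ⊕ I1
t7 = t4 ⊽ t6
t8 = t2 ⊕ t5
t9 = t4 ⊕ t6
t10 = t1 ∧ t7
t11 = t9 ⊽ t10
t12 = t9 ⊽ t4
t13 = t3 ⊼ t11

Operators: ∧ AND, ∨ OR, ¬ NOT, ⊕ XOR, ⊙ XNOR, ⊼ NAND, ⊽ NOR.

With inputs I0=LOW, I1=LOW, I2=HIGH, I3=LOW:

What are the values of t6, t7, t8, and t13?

t6 = HIGH  t7 = LOW  t8 = HIGH  t13 = HIGH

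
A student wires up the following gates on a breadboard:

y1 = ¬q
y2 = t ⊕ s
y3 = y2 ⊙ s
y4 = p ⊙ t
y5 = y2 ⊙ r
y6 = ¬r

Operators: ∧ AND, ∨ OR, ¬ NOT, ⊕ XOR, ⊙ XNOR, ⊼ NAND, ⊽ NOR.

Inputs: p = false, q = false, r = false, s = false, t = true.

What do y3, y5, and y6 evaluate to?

y3 = false, y5 = false, y6 = true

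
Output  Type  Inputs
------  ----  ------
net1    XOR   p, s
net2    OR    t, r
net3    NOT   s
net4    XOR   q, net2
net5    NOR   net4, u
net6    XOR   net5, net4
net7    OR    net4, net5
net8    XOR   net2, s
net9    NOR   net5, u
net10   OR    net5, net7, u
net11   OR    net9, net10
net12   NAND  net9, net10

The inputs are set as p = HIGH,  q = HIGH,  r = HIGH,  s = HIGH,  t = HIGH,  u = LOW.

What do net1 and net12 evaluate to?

net1 = LOW, net12 = HIGH

net1 = p XOR s = HIGH XOR HIGH = LOW
net2 = t OR r = HIGH OR HIGH = HIGH
net4 = q XOR net2 = HIGH XOR HIGH = LOW
net5 = net4 NOR u = LOW NOR LOW = HIGH
net7 = net4 OR net5 = LOW OR HIGH = HIGH
net9 = net5 NOR u = HIGH NOR LOW = LOW
net10 = net5 OR net7 OR u = HIGH OR HIGH OR LOW = HIGH
net12 = net9 NAND net10 = LOW NAND HIGH = HIGH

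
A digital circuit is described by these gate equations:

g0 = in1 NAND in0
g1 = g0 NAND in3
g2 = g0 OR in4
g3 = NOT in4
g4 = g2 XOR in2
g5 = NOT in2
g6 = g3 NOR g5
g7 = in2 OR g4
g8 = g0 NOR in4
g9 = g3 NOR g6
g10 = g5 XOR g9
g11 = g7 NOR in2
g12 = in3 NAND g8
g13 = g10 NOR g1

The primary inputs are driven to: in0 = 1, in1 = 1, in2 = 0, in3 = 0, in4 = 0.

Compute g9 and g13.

g0 = in1 NAND in0 = 1 NAND 1 = 0
g1 = g0 NAND in3 = 0 NAND 0 = 1
g3 = NOT in4 = NOT 0 = 1
g5 = NOT in2 = NOT 0 = 1
g6 = g3 NOR g5 = 1 NOR 1 = 0
g9 = g3 NOR g6 = 1 NOR 0 = 0
g10 = g5 XOR g9 = 1 XOR 0 = 1
g13 = g10 NOR g1 = 1 NOR 1 = 0

g9 = 0  g13 = 0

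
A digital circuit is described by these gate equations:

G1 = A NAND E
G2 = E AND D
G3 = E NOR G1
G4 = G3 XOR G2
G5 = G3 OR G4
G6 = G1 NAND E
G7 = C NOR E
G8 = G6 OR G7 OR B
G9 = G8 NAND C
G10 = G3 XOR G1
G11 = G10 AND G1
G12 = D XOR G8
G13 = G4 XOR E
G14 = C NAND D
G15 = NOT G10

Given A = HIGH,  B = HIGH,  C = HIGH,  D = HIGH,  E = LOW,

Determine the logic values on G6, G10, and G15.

G6 = HIGH, G10 = HIGH, G15 = LOW

G1 = A NAND E = HIGH NAND LOW = HIGH
G3 = E NOR G1 = LOW NOR HIGH = LOW
G6 = G1 NAND E = HIGH NAND LOW = HIGH
G10 = G3 XOR G1 = LOW XOR HIGH = HIGH
G15 = NOT G10 = NOT HIGH = LOW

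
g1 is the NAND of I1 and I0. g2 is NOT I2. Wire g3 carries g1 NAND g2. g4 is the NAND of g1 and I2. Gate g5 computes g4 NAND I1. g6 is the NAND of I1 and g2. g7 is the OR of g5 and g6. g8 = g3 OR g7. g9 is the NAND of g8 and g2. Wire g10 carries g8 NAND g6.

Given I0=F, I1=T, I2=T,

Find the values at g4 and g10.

g1 = I1 NAND I0 = T NAND F = T
g2 = NOT I2 = NOT T = F
g3 = g1 NAND g2 = T NAND F = T
g4 = g1 NAND I2 = T NAND T = F
g5 = g4 NAND I1 = F NAND T = T
g6 = I1 NAND g2 = T NAND F = T
g7 = g5 OR g6 = T OR T = T
g8 = g3 OR g7 = T OR T = T
g10 = g8 NAND g6 = T NAND T = F

g4 = F, g10 = F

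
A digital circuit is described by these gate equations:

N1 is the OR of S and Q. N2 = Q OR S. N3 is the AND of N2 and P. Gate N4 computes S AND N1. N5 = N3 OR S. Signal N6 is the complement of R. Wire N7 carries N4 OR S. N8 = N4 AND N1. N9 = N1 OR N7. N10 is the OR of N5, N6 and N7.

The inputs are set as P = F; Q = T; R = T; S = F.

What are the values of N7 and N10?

N7 = F, N10 = F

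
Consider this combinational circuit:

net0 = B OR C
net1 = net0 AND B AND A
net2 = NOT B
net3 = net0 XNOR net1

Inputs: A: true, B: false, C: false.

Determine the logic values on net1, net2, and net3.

net1 = false  net2 = true  net3 = true

net0 = B OR C = false OR false = false
net1 = net0 AND B AND A = false AND false AND true = false
net2 = NOT B = NOT false = true
net3 = net0 XNOR net1 = false XNOR false = true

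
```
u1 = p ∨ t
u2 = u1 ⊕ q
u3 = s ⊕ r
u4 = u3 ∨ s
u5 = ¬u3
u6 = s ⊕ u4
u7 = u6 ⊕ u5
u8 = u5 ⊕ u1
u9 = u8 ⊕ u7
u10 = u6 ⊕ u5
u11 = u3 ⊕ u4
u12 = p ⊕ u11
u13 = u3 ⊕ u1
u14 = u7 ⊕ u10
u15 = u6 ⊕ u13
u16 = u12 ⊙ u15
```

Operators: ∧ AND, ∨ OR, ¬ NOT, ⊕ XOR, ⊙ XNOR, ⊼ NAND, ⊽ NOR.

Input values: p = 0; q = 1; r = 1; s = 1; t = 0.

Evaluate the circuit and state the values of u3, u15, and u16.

u3 = 0, u15 = 0, u16 = 0

u1 = p OR t = 0 OR 0 = 0
u3 = s XOR r = 1 XOR 1 = 0
u4 = u3 OR s = 0 OR 1 = 1
u6 = s XOR u4 = 1 XOR 1 = 0
u11 = u3 XOR u4 = 0 XOR 1 = 1
u12 = p XOR u11 = 0 XOR 1 = 1
u13 = u3 XOR u1 = 0 XOR 0 = 0
u15 = u6 XOR u13 = 0 XOR 0 = 0
u16 = u12 XNOR u15 = 1 XNOR 0 = 0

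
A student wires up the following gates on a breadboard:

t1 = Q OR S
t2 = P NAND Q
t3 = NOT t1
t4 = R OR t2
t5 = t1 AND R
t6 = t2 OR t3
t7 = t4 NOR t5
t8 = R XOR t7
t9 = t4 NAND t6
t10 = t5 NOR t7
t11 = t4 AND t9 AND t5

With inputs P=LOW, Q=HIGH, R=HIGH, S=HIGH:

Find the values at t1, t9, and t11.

t1 = HIGH; t9 = LOW; t11 = LOW

t1 = Q OR S = HIGH OR HIGH = HIGH
t2 = P NAND Q = LOW NAND HIGH = HIGH
t3 = NOT t1 = NOT HIGH = LOW
t4 = R OR t2 = HIGH OR HIGH = HIGH
t5 = t1 AND R = HIGH AND HIGH = HIGH
t6 = t2 OR t3 = HIGH OR LOW = HIGH
t9 = t4 NAND t6 = HIGH NAND HIGH = LOW
t11 = t4 AND t9 AND t5 = HIGH AND LOW AND HIGH = LOW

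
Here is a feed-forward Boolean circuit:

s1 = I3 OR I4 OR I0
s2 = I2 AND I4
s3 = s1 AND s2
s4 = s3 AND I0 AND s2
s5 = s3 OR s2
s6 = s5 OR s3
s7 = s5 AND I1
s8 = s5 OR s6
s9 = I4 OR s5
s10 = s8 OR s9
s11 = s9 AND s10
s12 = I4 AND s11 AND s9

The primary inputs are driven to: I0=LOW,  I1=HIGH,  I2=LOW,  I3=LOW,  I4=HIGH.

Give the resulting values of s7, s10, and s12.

s1 = I3 OR I4 OR I0 = LOW OR HIGH OR LOW = HIGH
s2 = I2 AND I4 = LOW AND HIGH = LOW
s3 = s1 AND s2 = HIGH AND LOW = LOW
s5 = s3 OR s2 = LOW OR LOW = LOW
s6 = s5 OR s3 = LOW OR LOW = LOW
s7 = s5 AND I1 = LOW AND HIGH = LOW
s8 = s5 OR s6 = LOW OR LOW = LOW
s9 = I4 OR s5 = HIGH OR LOW = HIGH
s10 = s8 OR s9 = LOW OR HIGH = HIGH
s11 = s9 AND s10 = HIGH AND HIGH = HIGH
s12 = I4 AND s11 AND s9 = HIGH AND HIGH AND HIGH = HIGH

s7 = LOW; s10 = HIGH; s12 = HIGH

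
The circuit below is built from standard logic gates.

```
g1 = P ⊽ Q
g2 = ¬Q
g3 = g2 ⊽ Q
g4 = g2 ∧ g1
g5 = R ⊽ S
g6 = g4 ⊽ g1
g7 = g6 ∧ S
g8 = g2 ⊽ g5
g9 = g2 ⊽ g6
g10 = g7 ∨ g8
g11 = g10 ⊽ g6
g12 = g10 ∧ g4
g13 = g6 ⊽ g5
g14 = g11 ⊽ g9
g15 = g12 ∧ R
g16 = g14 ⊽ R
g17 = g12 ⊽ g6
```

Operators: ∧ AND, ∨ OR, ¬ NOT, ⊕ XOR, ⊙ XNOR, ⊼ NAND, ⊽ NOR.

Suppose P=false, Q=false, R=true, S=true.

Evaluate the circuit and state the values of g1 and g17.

g1 = true; g17 = true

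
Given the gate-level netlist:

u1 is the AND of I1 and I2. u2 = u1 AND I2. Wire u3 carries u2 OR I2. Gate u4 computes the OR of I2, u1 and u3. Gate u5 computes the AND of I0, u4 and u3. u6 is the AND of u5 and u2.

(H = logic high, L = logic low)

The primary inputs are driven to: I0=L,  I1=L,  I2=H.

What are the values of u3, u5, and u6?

u3 = H; u5 = L; u6 = L

u1 = I1 AND I2 = L AND H = L
u2 = u1 AND I2 = L AND H = L
u3 = u2 OR I2 = L OR H = H
u4 = I2 OR u1 OR u3 = H OR L OR H = H
u5 = I0 AND u4 AND u3 = L AND H AND H = L
u6 = u5 AND u2 = L AND L = L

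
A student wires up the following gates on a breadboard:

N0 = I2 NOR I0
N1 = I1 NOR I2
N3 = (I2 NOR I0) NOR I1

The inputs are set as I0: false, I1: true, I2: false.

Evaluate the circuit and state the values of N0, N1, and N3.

N0 = false NOR false = true
N1 = true NOR false = false
N3 = (false NOR false) NOR true = false

N0 = true; N1 = false; N3 = false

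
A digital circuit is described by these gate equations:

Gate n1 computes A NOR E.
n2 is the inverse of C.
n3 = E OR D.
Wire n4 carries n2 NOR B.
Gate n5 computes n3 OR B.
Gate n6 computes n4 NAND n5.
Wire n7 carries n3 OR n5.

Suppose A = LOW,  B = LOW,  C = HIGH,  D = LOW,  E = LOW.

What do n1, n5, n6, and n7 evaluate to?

n1 = A NOR E = LOW NOR LOW = HIGH
n2 = NOT C = NOT HIGH = LOW
n3 = E OR D = LOW OR LOW = LOW
n4 = n2 NOR B = LOW NOR LOW = HIGH
n5 = n3 OR B = LOW OR LOW = LOW
n6 = n4 NAND n5 = HIGH NAND LOW = HIGH
n7 = n3 OR n5 = LOW OR LOW = LOW

n1 = HIGH  n5 = LOW  n6 = HIGH  n7 = LOW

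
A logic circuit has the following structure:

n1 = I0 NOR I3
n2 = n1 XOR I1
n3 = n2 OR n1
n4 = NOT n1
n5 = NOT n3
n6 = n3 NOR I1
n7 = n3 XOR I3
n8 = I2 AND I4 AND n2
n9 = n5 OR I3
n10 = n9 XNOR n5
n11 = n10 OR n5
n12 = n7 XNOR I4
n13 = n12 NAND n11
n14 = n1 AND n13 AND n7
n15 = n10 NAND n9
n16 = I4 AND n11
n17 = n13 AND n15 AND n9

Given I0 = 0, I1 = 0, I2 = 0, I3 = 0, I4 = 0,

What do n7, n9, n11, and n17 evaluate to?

n1 = I0 NOR I3 = 0 NOR 0 = 1
n2 = n1 XOR I1 = 1 XOR 0 = 1
n3 = n2 OR n1 = 1 OR 1 = 1
n5 = NOT n3 = NOT 1 = 0
n7 = n3 XOR I3 = 1 XOR 0 = 1
n9 = n5 OR I3 = 0 OR 0 = 0
n10 = n9 XNOR n5 = 0 XNOR 0 = 1
n11 = n10 OR n5 = 1 OR 0 = 1
n12 = n7 XNOR I4 = 1 XNOR 0 = 0
n13 = n12 NAND n11 = 0 NAND 1 = 1
n15 = n10 NAND n9 = 1 NAND 0 = 1
n17 = n13 AND n15 AND n9 = 1 AND 1 AND 0 = 0

n7 = 1, n9 = 0, n11 = 1, n17 = 0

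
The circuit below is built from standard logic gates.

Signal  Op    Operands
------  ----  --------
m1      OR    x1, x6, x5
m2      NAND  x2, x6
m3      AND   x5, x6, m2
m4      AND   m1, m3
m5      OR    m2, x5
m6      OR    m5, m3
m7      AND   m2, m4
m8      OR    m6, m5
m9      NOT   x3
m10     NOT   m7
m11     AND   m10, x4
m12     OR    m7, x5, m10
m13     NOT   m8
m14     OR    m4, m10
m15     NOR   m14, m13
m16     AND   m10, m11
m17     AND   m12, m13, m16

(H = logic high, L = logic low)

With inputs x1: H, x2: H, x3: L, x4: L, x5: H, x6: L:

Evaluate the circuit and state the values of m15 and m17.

m15 = L; m17 = L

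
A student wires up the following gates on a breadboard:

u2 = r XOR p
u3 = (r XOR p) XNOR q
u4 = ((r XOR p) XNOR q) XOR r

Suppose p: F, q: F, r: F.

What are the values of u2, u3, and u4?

u2 = F XOR F = F
u3 = (F XOR F) XNOR F = T
u4 = ((F XOR F) XNOR F) XOR F = T

u2 = F, u3 = T, u4 = T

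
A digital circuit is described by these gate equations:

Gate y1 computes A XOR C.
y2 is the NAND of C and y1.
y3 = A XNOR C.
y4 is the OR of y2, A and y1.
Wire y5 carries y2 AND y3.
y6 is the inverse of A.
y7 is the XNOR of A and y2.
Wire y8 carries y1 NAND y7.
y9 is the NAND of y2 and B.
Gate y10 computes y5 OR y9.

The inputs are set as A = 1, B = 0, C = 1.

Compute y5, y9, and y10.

y1 = A XOR C = 1 XOR 1 = 0
y2 = C NAND y1 = 1 NAND 0 = 1
y3 = A XNOR C = 1 XNOR 1 = 1
y5 = y2 AND y3 = 1 AND 1 = 1
y9 = y2 NAND B = 1 NAND 0 = 1
y10 = y5 OR y9 = 1 OR 1 = 1

y5 = 1; y9 = 1; y10 = 1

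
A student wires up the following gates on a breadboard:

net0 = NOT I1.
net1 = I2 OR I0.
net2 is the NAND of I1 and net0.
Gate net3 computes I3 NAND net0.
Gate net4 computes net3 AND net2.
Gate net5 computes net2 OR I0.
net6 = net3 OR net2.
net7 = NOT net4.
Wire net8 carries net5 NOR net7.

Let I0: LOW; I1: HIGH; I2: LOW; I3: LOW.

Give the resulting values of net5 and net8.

net0 = NOT I1 = NOT HIGH = LOW
net2 = I1 NAND net0 = HIGH NAND LOW = HIGH
net3 = I3 NAND net0 = LOW NAND LOW = HIGH
net4 = net3 AND net2 = HIGH AND HIGH = HIGH
net5 = net2 OR I0 = HIGH OR LOW = HIGH
net7 = NOT net4 = NOT HIGH = LOW
net8 = net5 NOR net7 = HIGH NOR LOW = LOW

net5 = HIGH; net8 = LOW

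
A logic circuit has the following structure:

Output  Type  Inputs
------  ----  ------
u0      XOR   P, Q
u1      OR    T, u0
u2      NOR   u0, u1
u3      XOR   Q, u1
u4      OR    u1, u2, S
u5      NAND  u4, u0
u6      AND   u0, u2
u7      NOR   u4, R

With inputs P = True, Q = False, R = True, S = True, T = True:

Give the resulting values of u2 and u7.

u0 = P XOR Q = True XOR False = True
u1 = T OR u0 = True OR True = True
u2 = u0 NOR u1 = True NOR True = False
u4 = u1 OR u2 OR S = True OR False OR True = True
u7 = u4 NOR R = True NOR True = False

u2 = False, u7 = False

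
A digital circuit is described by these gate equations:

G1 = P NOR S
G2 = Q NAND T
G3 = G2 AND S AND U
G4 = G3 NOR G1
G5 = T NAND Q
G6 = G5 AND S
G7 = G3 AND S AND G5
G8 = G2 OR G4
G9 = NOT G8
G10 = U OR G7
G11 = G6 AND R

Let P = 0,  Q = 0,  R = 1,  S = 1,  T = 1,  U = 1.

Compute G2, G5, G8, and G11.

G2 = 1, G5 = 1, G8 = 1, G11 = 1

G1 = P NOR S = 0 NOR 1 = 0
G2 = Q NAND T = 0 NAND 1 = 1
G3 = G2 AND S AND U = 1 AND 1 AND 1 = 1
G4 = G3 NOR G1 = 1 NOR 0 = 0
G5 = T NAND Q = 1 NAND 0 = 1
G6 = G5 AND S = 1 AND 1 = 1
G8 = G2 OR G4 = 1 OR 0 = 1
G11 = G6 AND R = 1 AND 1 = 1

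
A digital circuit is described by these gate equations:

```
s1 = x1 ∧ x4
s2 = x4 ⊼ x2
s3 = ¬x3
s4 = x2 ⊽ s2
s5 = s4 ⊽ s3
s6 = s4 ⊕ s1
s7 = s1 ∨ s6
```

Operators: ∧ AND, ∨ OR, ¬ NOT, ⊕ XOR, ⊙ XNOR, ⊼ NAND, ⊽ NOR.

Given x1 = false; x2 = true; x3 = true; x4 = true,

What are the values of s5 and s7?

s1 = x1 AND x4 = false AND true = false
s2 = x4 NAND x2 = true NAND true = false
s3 = NOT x3 = NOT true = false
s4 = x2 NOR s2 = true NOR false = false
s5 = s4 NOR s3 = false NOR false = true
s6 = s4 XOR s1 = false XOR false = false
s7 = s1 OR s6 = false OR false = false

s5 = true  s7 = false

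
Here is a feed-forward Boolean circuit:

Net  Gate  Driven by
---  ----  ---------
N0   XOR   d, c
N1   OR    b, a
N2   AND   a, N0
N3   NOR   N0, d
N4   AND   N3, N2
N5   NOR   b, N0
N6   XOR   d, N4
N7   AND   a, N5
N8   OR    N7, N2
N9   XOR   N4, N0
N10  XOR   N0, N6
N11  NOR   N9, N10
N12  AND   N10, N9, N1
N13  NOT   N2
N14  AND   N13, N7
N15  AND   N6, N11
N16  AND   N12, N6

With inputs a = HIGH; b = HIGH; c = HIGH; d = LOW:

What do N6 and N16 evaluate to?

N6 = LOW, N16 = LOW

N0 = d XOR c = LOW XOR HIGH = HIGH
N1 = b OR a = HIGH OR HIGH = HIGH
N2 = a AND N0 = HIGH AND HIGH = HIGH
N3 = N0 NOR d = HIGH NOR LOW = LOW
N4 = N3 AND N2 = LOW AND HIGH = LOW
N6 = d XOR N4 = LOW XOR LOW = LOW
N9 = N4 XOR N0 = LOW XOR HIGH = HIGH
N10 = N0 XOR N6 = HIGH XOR LOW = HIGH
N12 = N10 AND N9 AND N1 = HIGH AND HIGH AND HIGH = HIGH
N16 = N12 AND N6 = HIGH AND LOW = LOW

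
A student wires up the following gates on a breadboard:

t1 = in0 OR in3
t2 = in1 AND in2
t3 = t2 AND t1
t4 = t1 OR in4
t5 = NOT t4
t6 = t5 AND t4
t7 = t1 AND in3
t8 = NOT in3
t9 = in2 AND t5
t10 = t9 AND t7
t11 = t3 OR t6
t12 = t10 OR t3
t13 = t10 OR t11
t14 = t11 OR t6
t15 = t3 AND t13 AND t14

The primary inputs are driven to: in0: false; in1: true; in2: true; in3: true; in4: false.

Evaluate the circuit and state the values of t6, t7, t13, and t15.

t6 = false; t7 = true; t13 = true; t15 = true

t1 = in0 OR in3 = false OR true = true
t2 = in1 AND in2 = true AND true = true
t3 = t2 AND t1 = true AND true = true
t4 = t1 OR in4 = true OR false = true
t5 = NOT t4 = NOT true = false
t6 = t5 AND t4 = false AND true = false
t7 = t1 AND in3 = true AND true = true
t9 = in2 AND t5 = true AND false = false
t10 = t9 AND t7 = false AND true = false
t11 = t3 OR t6 = true OR false = true
t13 = t10 OR t11 = false OR true = true
t14 = t11 OR t6 = true OR false = true
t15 = t3 AND t13 AND t14 = true AND true AND true = true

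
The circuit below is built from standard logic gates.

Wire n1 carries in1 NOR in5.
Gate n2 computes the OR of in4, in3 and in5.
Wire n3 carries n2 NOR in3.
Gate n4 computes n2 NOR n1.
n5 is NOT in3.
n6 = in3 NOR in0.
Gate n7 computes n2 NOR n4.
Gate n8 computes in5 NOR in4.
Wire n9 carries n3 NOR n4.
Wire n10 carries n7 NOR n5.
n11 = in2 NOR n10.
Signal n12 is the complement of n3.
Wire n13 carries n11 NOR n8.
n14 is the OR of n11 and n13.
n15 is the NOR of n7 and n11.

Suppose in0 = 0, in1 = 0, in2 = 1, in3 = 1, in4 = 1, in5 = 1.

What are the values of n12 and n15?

n12 = 1, n15 = 1

n1 = in1 NOR in5 = 0 NOR 1 = 0
n2 = in4 OR in3 OR in5 = 1 OR 1 OR 1 = 1
n3 = n2 NOR in3 = 1 NOR 1 = 0
n4 = n2 NOR n1 = 1 NOR 0 = 0
n5 = NOT in3 = NOT 1 = 0
n7 = n2 NOR n4 = 1 NOR 0 = 0
n10 = n7 NOR n5 = 0 NOR 0 = 1
n11 = in2 NOR n10 = 1 NOR 1 = 0
n12 = NOT n3 = NOT 0 = 1
n15 = n7 NOR n11 = 0 NOR 0 = 1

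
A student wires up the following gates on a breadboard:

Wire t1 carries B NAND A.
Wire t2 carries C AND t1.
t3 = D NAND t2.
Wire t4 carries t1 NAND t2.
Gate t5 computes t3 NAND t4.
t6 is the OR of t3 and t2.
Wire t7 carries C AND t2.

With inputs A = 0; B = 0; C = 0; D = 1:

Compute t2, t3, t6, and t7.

t1 = B NAND A = 0 NAND 0 = 1
t2 = C AND t1 = 0 AND 1 = 0
t3 = D NAND t2 = 1 NAND 0 = 1
t6 = t3 OR t2 = 1 OR 0 = 1
t7 = C AND t2 = 0 AND 0 = 0

t2 = 0, t3 = 1, t6 = 1, t7 = 0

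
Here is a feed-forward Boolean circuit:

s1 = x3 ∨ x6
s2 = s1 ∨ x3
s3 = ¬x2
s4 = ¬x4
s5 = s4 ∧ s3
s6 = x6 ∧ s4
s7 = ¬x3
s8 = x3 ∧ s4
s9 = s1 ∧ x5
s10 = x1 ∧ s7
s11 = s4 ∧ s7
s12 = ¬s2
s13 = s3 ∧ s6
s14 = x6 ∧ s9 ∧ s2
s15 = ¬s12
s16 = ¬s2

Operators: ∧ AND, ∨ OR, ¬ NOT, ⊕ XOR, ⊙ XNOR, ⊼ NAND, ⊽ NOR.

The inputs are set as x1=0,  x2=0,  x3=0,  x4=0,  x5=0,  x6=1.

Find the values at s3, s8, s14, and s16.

s1 = x3 OR x6 = 0 OR 1 = 1
s2 = s1 OR x3 = 1 OR 0 = 1
s3 = NOT x2 = NOT 0 = 1
s4 = NOT x4 = NOT 0 = 1
s8 = x3 AND s4 = 0 AND 1 = 0
s9 = s1 AND x5 = 1 AND 0 = 0
s14 = x6 AND s9 AND s2 = 1 AND 0 AND 1 = 0
s16 = NOT s2 = NOT 1 = 0

s3 = 1, s8 = 0, s14 = 0, s16 = 0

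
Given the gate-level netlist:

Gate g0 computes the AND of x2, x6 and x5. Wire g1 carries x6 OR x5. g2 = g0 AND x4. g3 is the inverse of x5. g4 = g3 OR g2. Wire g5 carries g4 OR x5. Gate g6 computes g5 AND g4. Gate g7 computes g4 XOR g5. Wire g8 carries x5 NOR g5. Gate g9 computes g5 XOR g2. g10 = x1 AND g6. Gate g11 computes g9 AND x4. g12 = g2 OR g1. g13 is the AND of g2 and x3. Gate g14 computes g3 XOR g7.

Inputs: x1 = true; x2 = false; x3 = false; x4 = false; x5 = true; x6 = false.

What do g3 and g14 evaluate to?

g0 = x2 AND x6 AND x5 = false AND false AND true = false
g2 = g0 AND x4 = false AND false = false
g3 = NOT x5 = NOT true = false
g4 = g3 OR g2 = false OR false = false
g5 = g4 OR x5 = false OR true = true
g7 = g4 XOR g5 = false XOR true = true
g14 = g3 XOR g7 = false XOR true = true

g3 = false, g14 = true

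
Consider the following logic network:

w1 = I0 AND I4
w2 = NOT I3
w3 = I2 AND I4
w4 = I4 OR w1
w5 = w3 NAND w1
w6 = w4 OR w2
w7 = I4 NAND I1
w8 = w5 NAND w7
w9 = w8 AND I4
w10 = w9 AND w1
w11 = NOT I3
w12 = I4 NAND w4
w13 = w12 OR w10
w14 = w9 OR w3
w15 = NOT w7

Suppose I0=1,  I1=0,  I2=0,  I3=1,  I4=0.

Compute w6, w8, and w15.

w6 = 0; w8 = 0; w15 = 0

w1 = I0 AND I4 = 1 AND 0 = 0
w2 = NOT I3 = NOT 1 = 0
w3 = I2 AND I4 = 0 AND 0 = 0
w4 = I4 OR w1 = 0 OR 0 = 0
w5 = w3 NAND w1 = 0 NAND 0 = 1
w6 = w4 OR w2 = 0 OR 0 = 0
w7 = I4 NAND I1 = 0 NAND 0 = 1
w8 = w5 NAND w7 = 1 NAND 1 = 0
w15 = NOT w7 = NOT 1 = 0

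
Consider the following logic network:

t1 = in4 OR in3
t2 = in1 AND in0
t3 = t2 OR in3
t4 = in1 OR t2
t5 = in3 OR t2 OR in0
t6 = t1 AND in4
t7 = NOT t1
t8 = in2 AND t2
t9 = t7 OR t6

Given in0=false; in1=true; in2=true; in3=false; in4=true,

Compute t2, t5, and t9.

t2 = false, t5 = false, t9 = true

t1 = in4 OR in3 = true OR false = true
t2 = in1 AND in0 = true AND false = false
t5 = in3 OR t2 OR in0 = false OR false OR false = false
t6 = t1 AND in4 = true AND true = true
t7 = NOT t1 = NOT true = false
t9 = t7 OR t6 = false OR true = true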